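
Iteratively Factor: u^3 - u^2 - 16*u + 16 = (u - 4)*(u^2 + 3*u - 4) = (u - 4)*(u + 4)*(u - 1)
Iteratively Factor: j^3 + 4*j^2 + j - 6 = (j + 3)*(j^2 + j - 2) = (j - 1)*(j + 3)*(j + 2)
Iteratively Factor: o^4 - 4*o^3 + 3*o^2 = (o - 1)*(o^3 - 3*o^2) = o*(o - 1)*(o^2 - 3*o) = o^2*(o - 1)*(o - 3)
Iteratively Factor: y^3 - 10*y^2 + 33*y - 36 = (y - 3)*(y^2 - 7*y + 12) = (y - 4)*(y - 3)*(y - 3)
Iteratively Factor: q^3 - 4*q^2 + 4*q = (q)*(q^2 - 4*q + 4) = q*(q - 2)*(q - 2)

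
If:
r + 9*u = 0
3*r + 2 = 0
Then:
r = -2/3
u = 2/27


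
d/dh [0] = 0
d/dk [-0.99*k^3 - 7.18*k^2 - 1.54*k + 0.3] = -2.97*k^2 - 14.36*k - 1.54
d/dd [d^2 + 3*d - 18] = 2*d + 3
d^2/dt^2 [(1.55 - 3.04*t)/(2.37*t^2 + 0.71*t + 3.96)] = (-(3.04*t - 1.55)*(4.74*t + 0.71)*(9.48*t + 1.42) + (43.2288*t - 3.0302)*(2.37*t^2 + 0.71*t + 3.96))/(2.37*t^2 + 0.71*t + 3.96)^3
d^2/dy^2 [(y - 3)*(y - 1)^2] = 6*y - 10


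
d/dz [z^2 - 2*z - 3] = 2*z - 2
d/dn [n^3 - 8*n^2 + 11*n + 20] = 3*n^2 - 16*n + 11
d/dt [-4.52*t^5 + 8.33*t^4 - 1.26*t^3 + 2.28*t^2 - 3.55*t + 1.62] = -22.6*t^4 + 33.32*t^3 - 3.78*t^2 + 4.56*t - 3.55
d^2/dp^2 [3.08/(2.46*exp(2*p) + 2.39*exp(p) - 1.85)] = (3.08*(4.92*exp(p) + 2.39)*(9.84*exp(p) + 4.78)*exp(p) - (30.3072*exp(p) + 7.3612)*(2.46*exp(2*p) + 2.39*exp(p) - 1.85))*exp(p)/(2.46*exp(2*p) + 2.39*exp(p) - 1.85)^3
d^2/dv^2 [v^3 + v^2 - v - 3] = 6*v + 2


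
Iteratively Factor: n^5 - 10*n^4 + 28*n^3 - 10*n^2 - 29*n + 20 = (n - 1)*(n^4 - 9*n^3 + 19*n^2 + 9*n - 20) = (n - 1)^2*(n^3 - 8*n^2 + 11*n + 20) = (n - 4)*(n - 1)^2*(n^2 - 4*n - 5) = (n - 4)*(n - 1)^2*(n + 1)*(n - 5)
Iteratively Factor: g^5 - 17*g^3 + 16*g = (g + 1)*(g^4 - g^3 - 16*g^2 + 16*g) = g*(g + 1)*(g^3 - g^2 - 16*g + 16) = g*(g + 1)*(g + 4)*(g^2 - 5*g + 4) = g*(g - 1)*(g + 1)*(g + 4)*(g - 4)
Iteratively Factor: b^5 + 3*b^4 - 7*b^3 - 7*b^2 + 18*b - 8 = (b - 1)*(b^4 + 4*b^3 - 3*b^2 - 10*b + 8) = (b - 1)*(b + 4)*(b^3 - 3*b + 2) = (b - 1)^2*(b + 4)*(b^2 + b - 2) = (b - 1)^3*(b + 4)*(b + 2)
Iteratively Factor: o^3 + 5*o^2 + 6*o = (o + 2)*(o^2 + 3*o) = o*(o + 2)*(o + 3)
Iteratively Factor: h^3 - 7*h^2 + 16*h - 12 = (h - 2)*(h^2 - 5*h + 6) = (h - 2)^2*(h - 3)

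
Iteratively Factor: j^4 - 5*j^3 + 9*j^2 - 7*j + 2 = (j - 1)*(j^3 - 4*j^2 + 5*j - 2) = (j - 1)^2*(j^2 - 3*j + 2) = (j - 2)*(j - 1)^2*(j - 1)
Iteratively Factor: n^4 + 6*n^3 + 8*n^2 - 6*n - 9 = (n - 1)*(n^3 + 7*n^2 + 15*n + 9) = (n - 1)*(n + 3)*(n^2 + 4*n + 3) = (n - 1)*(n + 3)^2*(n + 1)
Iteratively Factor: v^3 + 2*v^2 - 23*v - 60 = (v + 3)*(v^2 - v - 20) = (v + 3)*(v + 4)*(v - 5)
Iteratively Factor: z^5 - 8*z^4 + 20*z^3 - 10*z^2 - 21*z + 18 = (z - 2)*(z^4 - 6*z^3 + 8*z^2 + 6*z - 9) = (z - 2)*(z - 1)*(z^3 - 5*z^2 + 3*z + 9) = (z - 3)*(z - 2)*(z - 1)*(z^2 - 2*z - 3) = (z - 3)*(z - 2)*(z - 1)*(z + 1)*(z - 3)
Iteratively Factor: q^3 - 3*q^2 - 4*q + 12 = (q + 2)*(q^2 - 5*q + 6) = (q - 2)*(q + 2)*(q - 3)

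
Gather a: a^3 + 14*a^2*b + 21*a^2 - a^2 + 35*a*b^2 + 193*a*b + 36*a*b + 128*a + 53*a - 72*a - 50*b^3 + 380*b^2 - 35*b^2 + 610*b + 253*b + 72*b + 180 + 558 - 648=a^3 + a^2*(14*b + 20) + a*(35*b^2 + 229*b + 109) - 50*b^3 + 345*b^2 + 935*b + 90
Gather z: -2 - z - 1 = -z - 3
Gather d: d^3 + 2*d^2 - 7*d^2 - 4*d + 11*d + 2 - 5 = d^3 - 5*d^2 + 7*d - 3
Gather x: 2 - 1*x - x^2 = -x^2 - x + 2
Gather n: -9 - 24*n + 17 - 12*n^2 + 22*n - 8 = -12*n^2 - 2*n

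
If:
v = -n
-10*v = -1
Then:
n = -1/10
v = 1/10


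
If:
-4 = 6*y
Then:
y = -2/3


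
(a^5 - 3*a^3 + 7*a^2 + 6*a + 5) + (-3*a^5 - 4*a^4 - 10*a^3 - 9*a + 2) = -2*a^5 - 4*a^4 - 13*a^3 + 7*a^2 - 3*a + 7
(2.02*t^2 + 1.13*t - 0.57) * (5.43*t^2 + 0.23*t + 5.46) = 10.9686*t^4 + 6.6005*t^3 + 8.194*t^2 + 6.0387*t - 3.1122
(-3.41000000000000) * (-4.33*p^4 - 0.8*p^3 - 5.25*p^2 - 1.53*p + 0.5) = 14.7653*p^4 + 2.728*p^3 + 17.9025*p^2 + 5.2173*p - 1.705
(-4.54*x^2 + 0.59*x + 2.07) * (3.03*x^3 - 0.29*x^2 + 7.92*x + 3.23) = -13.7562*x^5 + 3.1043*x^4 - 29.8558*x^3 - 10.5917*x^2 + 18.3001*x + 6.6861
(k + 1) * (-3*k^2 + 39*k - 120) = -3*k^3 + 36*k^2 - 81*k - 120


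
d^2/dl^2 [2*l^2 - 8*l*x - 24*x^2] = 4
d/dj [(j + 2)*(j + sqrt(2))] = 2*j + sqrt(2) + 2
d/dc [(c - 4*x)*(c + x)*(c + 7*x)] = 3*c^2 + 8*c*x - 25*x^2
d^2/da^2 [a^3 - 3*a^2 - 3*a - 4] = 6*a - 6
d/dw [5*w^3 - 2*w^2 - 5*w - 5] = 15*w^2 - 4*w - 5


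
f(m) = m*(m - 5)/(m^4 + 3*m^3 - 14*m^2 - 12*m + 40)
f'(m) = m*(m - 5)*(-4*m^3 - 9*m^2 + 28*m + 12)/(m^4 + 3*m^3 - 14*m^2 - 12*m + 40)^2 + m/(m^4 + 3*m^3 - 14*m^2 - 12*m + 40) + (m - 5)/(m^4 + 3*m^3 - 14*m^2 - 12*m + 40) = 2*(-m^4 + 4*m^3 + 23*m^2 + 5*m + 50)/(m^7 + 8*m^6 - 3*m^5 - 114*m^4 - 24*m^3 + 528*m^2 + 80*m - 800)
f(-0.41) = 0.05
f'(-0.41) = -0.14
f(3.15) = -0.10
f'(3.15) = 0.24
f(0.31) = -0.04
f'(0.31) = -0.15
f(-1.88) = 2.29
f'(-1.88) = -20.23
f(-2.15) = -2.09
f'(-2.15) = -12.93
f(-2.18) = -1.76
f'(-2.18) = -8.97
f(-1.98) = 14.44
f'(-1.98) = -729.14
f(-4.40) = -0.70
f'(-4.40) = 0.89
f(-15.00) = 0.01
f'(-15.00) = 0.00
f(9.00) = 0.00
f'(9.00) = 0.00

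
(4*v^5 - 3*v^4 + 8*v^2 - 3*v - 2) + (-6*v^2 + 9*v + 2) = 4*v^5 - 3*v^4 + 2*v^2 + 6*v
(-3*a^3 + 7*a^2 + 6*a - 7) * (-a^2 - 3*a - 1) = 3*a^5 + 2*a^4 - 24*a^3 - 18*a^2 + 15*a + 7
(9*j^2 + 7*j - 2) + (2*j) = 9*j^2 + 9*j - 2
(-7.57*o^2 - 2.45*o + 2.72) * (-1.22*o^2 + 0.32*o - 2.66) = 9.2354*o^4 + 0.5666*o^3 + 16.0338*o^2 + 7.3874*o - 7.2352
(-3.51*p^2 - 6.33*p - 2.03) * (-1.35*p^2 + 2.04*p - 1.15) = 4.7385*p^4 + 1.3851*p^3 - 6.1362*p^2 + 3.1383*p + 2.3345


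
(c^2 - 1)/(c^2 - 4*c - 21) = (1 - c^2)/(-c^2 + 4*c + 21)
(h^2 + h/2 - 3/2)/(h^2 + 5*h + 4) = (2*h^2 + h - 3)/(2*(h^2 + 5*h + 4))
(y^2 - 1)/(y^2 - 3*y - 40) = (1 - y^2)/(-y^2 + 3*y + 40)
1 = 1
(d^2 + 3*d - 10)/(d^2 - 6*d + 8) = (d + 5)/(d - 4)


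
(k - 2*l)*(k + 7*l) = k^2 + 5*k*l - 14*l^2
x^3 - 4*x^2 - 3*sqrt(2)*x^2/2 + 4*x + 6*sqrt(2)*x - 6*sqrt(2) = (x - 2)^2*(x - 3*sqrt(2)/2)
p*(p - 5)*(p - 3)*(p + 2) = p^4 - 6*p^3 - p^2 + 30*p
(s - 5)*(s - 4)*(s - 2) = s^3 - 11*s^2 + 38*s - 40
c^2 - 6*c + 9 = (c - 3)^2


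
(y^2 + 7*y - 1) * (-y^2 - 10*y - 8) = -y^4 - 17*y^3 - 77*y^2 - 46*y + 8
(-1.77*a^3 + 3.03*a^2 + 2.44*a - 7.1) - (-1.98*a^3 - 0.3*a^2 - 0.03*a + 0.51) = 0.21*a^3 + 3.33*a^2 + 2.47*a - 7.61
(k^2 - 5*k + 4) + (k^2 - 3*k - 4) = 2*k^2 - 8*k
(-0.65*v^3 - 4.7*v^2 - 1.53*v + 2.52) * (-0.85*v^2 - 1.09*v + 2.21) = 0.5525*v^5 + 4.7035*v^4 + 4.987*v^3 - 10.8613*v^2 - 6.1281*v + 5.5692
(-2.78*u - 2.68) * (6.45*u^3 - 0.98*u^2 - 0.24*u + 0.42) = -17.931*u^4 - 14.5616*u^3 + 3.2936*u^2 - 0.5244*u - 1.1256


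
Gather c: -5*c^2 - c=-5*c^2 - c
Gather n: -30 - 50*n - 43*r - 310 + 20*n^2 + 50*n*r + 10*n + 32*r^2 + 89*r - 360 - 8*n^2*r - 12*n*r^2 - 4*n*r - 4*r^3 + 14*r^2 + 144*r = n^2*(20 - 8*r) + n*(-12*r^2 + 46*r - 40) - 4*r^3 + 46*r^2 + 190*r - 700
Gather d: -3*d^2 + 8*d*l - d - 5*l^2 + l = -3*d^2 + d*(8*l - 1) - 5*l^2 + l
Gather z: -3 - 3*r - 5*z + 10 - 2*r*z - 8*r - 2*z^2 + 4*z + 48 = -11*r - 2*z^2 + z*(-2*r - 1) + 55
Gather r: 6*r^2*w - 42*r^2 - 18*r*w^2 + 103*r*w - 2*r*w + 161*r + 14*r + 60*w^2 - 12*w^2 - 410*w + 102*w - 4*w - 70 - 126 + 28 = r^2*(6*w - 42) + r*(-18*w^2 + 101*w + 175) + 48*w^2 - 312*w - 168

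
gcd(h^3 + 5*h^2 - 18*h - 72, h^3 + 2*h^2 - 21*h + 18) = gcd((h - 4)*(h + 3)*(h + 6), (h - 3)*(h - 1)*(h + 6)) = h + 6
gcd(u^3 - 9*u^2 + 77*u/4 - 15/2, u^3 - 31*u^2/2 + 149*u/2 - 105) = u^2 - 17*u/2 + 15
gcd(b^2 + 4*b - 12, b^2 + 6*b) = b + 6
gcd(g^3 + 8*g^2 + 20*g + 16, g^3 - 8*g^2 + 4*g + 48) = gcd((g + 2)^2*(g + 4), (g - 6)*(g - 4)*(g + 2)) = g + 2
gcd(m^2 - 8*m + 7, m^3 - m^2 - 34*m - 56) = m - 7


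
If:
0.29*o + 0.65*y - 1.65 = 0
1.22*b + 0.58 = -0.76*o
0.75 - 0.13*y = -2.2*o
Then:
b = -0.36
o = -0.19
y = 2.62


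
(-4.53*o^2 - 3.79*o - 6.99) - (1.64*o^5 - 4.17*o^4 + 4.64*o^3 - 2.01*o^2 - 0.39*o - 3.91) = -1.64*o^5 + 4.17*o^4 - 4.64*o^3 - 2.52*o^2 - 3.4*o - 3.08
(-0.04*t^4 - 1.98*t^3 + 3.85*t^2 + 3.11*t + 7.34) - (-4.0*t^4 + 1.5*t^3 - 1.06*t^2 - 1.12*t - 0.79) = 3.96*t^4 - 3.48*t^3 + 4.91*t^2 + 4.23*t + 8.13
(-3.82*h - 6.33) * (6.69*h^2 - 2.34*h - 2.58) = -25.5558*h^3 - 33.4089*h^2 + 24.6678*h + 16.3314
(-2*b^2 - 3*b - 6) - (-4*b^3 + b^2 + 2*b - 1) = 4*b^3 - 3*b^2 - 5*b - 5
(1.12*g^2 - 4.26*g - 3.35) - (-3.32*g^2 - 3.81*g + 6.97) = 4.44*g^2 - 0.45*g - 10.32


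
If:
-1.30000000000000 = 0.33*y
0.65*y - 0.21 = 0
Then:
No Solution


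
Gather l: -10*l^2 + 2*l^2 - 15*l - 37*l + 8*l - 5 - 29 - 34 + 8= -8*l^2 - 44*l - 60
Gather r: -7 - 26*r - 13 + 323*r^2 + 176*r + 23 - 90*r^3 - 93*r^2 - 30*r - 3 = -90*r^3 + 230*r^2 + 120*r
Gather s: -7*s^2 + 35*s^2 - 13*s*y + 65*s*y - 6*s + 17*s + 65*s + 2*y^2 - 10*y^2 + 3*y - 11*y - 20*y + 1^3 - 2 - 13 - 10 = 28*s^2 + s*(52*y + 76) - 8*y^2 - 28*y - 24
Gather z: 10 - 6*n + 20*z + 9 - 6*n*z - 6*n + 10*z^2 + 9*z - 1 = -12*n + 10*z^2 + z*(29 - 6*n) + 18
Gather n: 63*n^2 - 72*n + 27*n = 63*n^2 - 45*n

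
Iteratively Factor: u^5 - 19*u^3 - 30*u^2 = (u)*(u^4 - 19*u^2 - 30*u) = u*(u + 2)*(u^3 - 2*u^2 - 15*u) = u*(u + 2)*(u + 3)*(u^2 - 5*u) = u^2*(u + 2)*(u + 3)*(u - 5)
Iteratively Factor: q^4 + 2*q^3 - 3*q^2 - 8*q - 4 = (q + 1)*(q^3 + q^2 - 4*q - 4) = (q + 1)^2*(q^2 - 4) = (q - 2)*(q + 1)^2*(q + 2)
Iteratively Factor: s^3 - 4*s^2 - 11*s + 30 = (s - 2)*(s^2 - 2*s - 15) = (s - 5)*(s - 2)*(s + 3)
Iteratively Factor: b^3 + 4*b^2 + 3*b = (b)*(b^2 + 4*b + 3) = b*(b + 1)*(b + 3)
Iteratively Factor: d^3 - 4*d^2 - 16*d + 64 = (d - 4)*(d^2 - 16) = (d - 4)*(d + 4)*(d - 4)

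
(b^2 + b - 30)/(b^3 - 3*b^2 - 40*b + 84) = (b - 5)/(b^2 - 9*b + 14)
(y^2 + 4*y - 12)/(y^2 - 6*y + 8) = (y + 6)/(y - 4)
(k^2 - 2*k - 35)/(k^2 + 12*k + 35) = (k - 7)/(k + 7)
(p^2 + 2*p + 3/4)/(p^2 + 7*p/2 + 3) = (p + 1/2)/(p + 2)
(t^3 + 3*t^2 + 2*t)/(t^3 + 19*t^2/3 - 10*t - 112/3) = 3*t*(t + 1)/(3*t^2 + 13*t - 56)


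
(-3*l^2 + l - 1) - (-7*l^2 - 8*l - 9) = 4*l^2 + 9*l + 8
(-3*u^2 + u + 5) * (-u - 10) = 3*u^3 + 29*u^2 - 15*u - 50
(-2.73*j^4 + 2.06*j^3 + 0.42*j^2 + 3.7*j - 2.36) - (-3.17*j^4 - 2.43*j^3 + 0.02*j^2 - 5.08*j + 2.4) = 0.44*j^4 + 4.49*j^3 + 0.4*j^2 + 8.78*j - 4.76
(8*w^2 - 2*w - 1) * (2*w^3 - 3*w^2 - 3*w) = 16*w^5 - 28*w^4 - 20*w^3 + 9*w^2 + 3*w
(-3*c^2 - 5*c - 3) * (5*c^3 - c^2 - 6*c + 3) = -15*c^5 - 22*c^4 + 8*c^3 + 24*c^2 + 3*c - 9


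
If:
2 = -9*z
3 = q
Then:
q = 3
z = -2/9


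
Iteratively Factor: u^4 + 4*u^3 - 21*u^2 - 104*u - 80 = (u + 1)*(u^3 + 3*u^2 - 24*u - 80) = (u + 1)*(u + 4)*(u^2 - u - 20) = (u - 5)*(u + 1)*(u + 4)*(u + 4)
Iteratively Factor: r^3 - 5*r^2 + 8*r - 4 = (r - 1)*(r^2 - 4*r + 4) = (r - 2)*(r - 1)*(r - 2)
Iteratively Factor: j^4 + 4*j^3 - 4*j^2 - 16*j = (j + 2)*(j^3 + 2*j^2 - 8*j) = (j + 2)*(j + 4)*(j^2 - 2*j) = (j - 2)*(j + 2)*(j + 4)*(j)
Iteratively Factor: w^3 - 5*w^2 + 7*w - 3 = (w - 1)*(w^2 - 4*w + 3) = (w - 1)^2*(w - 3)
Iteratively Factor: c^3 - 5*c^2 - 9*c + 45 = (c + 3)*(c^2 - 8*c + 15) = (c - 5)*(c + 3)*(c - 3)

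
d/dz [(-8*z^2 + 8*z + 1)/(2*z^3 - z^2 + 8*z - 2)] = 2*(8*z^4 - 16*z^3 - 31*z^2 + 17*z - 12)/(4*z^6 - 4*z^5 + 33*z^4 - 24*z^3 + 68*z^2 - 32*z + 4)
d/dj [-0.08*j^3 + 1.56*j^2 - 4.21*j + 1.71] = -0.24*j^2 + 3.12*j - 4.21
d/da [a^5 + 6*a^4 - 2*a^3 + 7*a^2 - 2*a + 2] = 5*a^4 + 24*a^3 - 6*a^2 + 14*a - 2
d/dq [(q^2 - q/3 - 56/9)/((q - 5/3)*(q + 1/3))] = 9*(-9*q^2 + 102*q - 73)/(81*q^4 - 216*q^3 + 54*q^2 + 120*q + 25)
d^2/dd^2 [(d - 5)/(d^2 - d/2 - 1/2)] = 4*((5 - d)*(4*d - 1)^2 + (11 - 6*d)*(-2*d^2 + d + 1))/(-2*d^2 + d + 1)^3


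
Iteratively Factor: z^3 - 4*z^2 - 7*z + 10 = (z - 1)*(z^2 - 3*z - 10) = (z - 5)*(z - 1)*(z + 2)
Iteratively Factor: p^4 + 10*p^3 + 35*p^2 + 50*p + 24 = (p + 2)*(p^3 + 8*p^2 + 19*p + 12) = (p + 1)*(p + 2)*(p^2 + 7*p + 12) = (p + 1)*(p + 2)*(p + 3)*(p + 4)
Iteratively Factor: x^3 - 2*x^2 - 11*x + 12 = (x - 1)*(x^2 - x - 12) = (x - 1)*(x + 3)*(x - 4)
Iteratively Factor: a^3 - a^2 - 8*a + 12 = (a - 2)*(a^2 + a - 6) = (a - 2)^2*(a + 3)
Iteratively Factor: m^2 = (m)*(m)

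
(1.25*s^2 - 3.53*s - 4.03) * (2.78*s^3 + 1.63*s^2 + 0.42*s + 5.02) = 3.475*s^5 - 7.7759*s^4 - 16.4323*s^3 - 1.7765*s^2 - 19.4132*s - 20.2306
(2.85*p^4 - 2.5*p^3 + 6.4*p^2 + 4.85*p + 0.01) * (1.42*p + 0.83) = 4.047*p^5 - 1.1845*p^4 + 7.013*p^3 + 12.199*p^2 + 4.0397*p + 0.0083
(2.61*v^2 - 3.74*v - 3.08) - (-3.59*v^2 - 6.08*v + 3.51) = 6.2*v^2 + 2.34*v - 6.59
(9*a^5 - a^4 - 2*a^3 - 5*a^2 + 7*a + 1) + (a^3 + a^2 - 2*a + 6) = 9*a^5 - a^4 - a^3 - 4*a^2 + 5*a + 7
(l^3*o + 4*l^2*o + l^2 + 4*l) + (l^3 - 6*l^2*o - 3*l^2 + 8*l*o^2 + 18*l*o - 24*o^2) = l^3*o + l^3 - 2*l^2*o - 2*l^2 + 8*l*o^2 + 18*l*o + 4*l - 24*o^2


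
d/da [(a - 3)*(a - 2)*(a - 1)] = 3*a^2 - 12*a + 11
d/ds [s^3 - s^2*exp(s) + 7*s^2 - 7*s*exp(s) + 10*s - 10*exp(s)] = -s^2*exp(s) + 3*s^2 - 9*s*exp(s) + 14*s - 17*exp(s) + 10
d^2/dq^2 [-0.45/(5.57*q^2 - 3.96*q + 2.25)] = (27.92241*q^2 - 19.85148*q - 0.45*(11.14*q - 3.96)*(22.28*q - 7.92) + 11.27925)/(5.57*q^2 - 3.96*q + 2.25)^3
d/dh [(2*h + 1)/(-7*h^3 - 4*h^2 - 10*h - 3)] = (28*h^3 + 29*h^2 + 8*h + 4)/(49*h^6 + 56*h^5 + 156*h^4 + 122*h^3 + 124*h^2 + 60*h + 9)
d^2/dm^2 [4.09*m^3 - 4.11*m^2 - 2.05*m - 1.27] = 24.54*m - 8.22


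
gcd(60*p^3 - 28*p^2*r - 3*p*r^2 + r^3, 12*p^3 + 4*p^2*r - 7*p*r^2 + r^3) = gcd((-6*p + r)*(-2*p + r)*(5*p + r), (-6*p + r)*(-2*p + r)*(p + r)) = 12*p^2 - 8*p*r + r^2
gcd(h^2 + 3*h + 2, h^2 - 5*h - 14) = h + 2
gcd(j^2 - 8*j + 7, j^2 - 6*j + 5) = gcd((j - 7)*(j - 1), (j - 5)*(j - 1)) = j - 1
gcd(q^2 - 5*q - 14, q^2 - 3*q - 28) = q - 7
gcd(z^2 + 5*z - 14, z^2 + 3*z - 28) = z + 7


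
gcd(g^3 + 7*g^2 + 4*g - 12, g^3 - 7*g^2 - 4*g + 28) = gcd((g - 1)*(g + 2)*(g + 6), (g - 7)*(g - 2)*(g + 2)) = g + 2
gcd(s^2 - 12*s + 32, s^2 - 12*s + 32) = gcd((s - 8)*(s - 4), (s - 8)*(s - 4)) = s^2 - 12*s + 32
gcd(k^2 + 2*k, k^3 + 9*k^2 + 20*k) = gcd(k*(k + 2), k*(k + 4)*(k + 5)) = k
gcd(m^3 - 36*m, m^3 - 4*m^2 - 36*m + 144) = m^2 - 36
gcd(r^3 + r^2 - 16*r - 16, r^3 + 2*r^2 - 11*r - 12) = r^2 + 5*r + 4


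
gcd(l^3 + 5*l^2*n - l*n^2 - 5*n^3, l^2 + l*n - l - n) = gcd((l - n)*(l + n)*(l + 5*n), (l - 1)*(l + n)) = l + n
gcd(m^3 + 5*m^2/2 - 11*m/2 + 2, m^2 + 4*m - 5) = m - 1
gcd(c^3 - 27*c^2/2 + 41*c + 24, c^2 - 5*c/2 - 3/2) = c + 1/2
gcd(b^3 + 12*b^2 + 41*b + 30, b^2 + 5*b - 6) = b + 6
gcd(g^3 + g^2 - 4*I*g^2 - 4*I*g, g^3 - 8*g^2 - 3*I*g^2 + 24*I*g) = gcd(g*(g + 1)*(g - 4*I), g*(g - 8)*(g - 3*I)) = g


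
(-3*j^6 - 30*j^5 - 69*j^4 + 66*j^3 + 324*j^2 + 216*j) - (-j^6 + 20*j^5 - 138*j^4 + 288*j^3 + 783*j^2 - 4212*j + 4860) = -2*j^6 - 50*j^5 + 69*j^4 - 222*j^3 - 459*j^2 + 4428*j - 4860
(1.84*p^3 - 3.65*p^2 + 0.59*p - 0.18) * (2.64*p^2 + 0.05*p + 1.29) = 4.8576*p^5 - 9.544*p^4 + 3.7487*p^3 - 5.1542*p^2 + 0.7521*p - 0.2322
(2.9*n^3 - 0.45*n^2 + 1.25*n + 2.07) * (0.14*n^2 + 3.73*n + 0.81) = 0.406*n^5 + 10.754*n^4 + 0.8455*n^3 + 4.5878*n^2 + 8.7336*n + 1.6767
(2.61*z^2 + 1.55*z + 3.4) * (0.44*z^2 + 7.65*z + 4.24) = 1.1484*z^4 + 20.6485*z^3 + 24.4199*z^2 + 32.582*z + 14.416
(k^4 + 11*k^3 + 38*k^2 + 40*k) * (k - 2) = k^5 + 9*k^4 + 16*k^3 - 36*k^2 - 80*k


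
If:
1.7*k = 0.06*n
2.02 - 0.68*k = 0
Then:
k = 2.97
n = 84.17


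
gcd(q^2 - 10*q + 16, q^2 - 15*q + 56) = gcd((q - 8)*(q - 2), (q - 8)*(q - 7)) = q - 8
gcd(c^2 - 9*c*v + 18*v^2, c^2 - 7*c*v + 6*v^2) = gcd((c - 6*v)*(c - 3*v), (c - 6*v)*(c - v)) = -c + 6*v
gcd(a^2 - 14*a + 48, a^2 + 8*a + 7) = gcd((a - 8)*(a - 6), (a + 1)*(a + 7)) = 1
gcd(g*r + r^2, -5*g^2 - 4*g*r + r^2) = g + r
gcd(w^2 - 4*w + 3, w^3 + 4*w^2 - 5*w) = w - 1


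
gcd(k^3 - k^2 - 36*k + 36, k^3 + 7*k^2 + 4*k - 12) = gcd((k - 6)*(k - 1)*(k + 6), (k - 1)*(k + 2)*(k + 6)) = k^2 + 5*k - 6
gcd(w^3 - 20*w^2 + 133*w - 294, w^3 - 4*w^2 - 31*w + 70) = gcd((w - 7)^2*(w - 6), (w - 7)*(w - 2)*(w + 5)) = w - 7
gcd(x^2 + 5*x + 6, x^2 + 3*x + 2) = x + 2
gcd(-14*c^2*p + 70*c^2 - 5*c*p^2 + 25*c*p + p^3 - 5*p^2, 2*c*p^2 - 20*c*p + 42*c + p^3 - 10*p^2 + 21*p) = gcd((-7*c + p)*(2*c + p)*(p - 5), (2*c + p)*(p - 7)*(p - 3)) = 2*c + p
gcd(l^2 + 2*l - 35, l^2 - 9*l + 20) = l - 5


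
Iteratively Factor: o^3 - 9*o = (o - 3)*(o^2 + 3*o) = (o - 3)*(o + 3)*(o)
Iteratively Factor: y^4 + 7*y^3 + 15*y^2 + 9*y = (y)*(y^3 + 7*y^2 + 15*y + 9) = y*(y + 1)*(y^2 + 6*y + 9) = y*(y + 1)*(y + 3)*(y + 3)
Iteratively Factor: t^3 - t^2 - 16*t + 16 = (t - 1)*(t^2 - 16) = (t - 1)*(t + 4)*(t - 4)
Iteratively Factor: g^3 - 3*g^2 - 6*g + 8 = (g - 1)*(g^2 - 2*g - 8) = (g - 4)*(g - 1)*(g + 2)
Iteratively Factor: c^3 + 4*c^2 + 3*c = (c + 3)*(c^2 + c) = c*(c + 3)*(c + 1)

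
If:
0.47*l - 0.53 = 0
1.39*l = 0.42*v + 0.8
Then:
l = 1.13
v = 1.83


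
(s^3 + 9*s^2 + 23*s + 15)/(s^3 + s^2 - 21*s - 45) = (s^2 + 6*s + 5)/(s^2 - 2*s - 15)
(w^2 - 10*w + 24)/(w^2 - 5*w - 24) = (-w^2 + 10*w - 24)/(-w^2 + 5*w + 24)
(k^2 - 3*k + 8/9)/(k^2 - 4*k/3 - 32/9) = (3*k - 1)/(3*k + 4)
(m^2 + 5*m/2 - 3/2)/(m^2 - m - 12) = (m - 1/2)/(m - 4)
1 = 1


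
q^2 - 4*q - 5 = (q - 5)*(q + 1)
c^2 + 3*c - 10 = (c - 2)*(c + 5)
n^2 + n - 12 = (n - 3)*(n + 4)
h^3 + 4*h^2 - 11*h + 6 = (h - 1)^2*(h + 6)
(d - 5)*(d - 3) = d^2 - 8*d + 15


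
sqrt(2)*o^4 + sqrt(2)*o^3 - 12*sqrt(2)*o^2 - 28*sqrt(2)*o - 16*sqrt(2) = (o - 4)*(o + 2)^2*(sqrt(2)*o + sqrt(2))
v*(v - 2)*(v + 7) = v^3 + 5*v^2 - 14*v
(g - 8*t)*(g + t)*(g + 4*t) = g^3 - 3*g^2*t - 36*g*t^2 - 32*t^3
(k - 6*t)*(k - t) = k^2 - 7*k*t + 6*t^2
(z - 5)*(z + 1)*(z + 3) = z^3 - z^2 - 17*z - 15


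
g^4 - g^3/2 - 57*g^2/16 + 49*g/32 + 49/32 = (g - 7/4)*(g - 1)*(g + 1/2)*(g + 7/4)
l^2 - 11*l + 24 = (l - 8)*(l - 3)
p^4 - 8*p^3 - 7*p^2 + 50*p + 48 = (p - 8)*(p - 3)*(p + 1)*(p + 2)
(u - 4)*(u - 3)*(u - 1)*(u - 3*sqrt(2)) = u^4 - 8*u^3 - 3*sqrt(2)*u^3 + 19*u^2 + 24*sqrt(2)*u^2 - 57*sqrt(2)*u - 12*u + 36*sqrt(2)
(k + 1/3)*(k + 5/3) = k^2 + 2*k + 5/9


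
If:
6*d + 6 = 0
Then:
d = -1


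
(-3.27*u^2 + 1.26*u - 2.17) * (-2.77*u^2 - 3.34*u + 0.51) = 9.0579*u^4 + 7.4316*u^3 + 0.134799999999999*u^2 + 7.8904*u - 1.1067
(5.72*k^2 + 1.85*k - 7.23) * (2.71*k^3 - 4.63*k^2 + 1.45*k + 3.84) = 15.5012*k^5 - 21.4701*k^4 - 19.8648*k^3 + 58.1222*k^2 - 3.3795*k - 27.7632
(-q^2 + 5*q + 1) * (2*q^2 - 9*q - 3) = -2*q^4 + 19*q^3 - 40*q^2 - 24*q - 3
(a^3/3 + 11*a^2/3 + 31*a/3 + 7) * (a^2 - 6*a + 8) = a^5/3 + 5*a^4/3 - 9*a^3 - 77*a^2/3 + 122*a/3 + 56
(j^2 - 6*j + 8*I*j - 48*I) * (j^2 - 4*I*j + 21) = j^4 - 6*j^3 + 4*I*j^3 + 53*j^2 - 24*I*j^2 - 318*j + 168*I*j - 1008*I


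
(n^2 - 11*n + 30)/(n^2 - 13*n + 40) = (n - 6)/(n - 8)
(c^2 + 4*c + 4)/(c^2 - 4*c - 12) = (c + 2)/(c - 6)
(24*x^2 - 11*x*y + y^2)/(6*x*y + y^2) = (24*x^2 - 11*x*y + y^2)/(y*(6*x + y))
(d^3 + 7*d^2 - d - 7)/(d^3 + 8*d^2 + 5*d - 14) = (d + 1)/(d + 2)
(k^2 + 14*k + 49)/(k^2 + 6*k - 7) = (k + 7)/(k - 1)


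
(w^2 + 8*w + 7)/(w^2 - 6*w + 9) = (w^2 + 8*w + 7)/(w^2 - 6*w + 9)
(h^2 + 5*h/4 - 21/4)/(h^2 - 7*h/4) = (h + 3)/h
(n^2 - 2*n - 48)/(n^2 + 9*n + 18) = (n - 8)/(n + 3)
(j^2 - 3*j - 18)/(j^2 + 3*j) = (j - 6)/j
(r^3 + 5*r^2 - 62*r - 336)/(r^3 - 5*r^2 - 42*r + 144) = (r + 7)/(r - 3)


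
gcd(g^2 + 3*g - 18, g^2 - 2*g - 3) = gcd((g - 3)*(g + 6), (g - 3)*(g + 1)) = g - 3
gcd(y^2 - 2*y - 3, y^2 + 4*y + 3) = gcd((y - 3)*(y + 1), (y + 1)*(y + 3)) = y + 1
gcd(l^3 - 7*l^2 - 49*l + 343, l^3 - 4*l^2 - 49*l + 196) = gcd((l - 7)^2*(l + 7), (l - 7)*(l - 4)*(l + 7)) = l^2 - 49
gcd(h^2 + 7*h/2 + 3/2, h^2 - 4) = 1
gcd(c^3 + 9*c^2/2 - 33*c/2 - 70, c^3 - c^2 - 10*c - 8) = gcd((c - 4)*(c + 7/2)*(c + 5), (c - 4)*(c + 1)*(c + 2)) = c - 4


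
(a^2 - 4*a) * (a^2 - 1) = a^4 - 4*a^3 - a^2 + 4*a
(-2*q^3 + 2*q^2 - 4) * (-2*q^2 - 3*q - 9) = 4*q^5 + 2*q^4 + 12*q^3 - 10*q^2 + 12*q + 36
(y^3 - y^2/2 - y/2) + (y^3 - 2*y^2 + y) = 2*y^3 - 5*y^2/2 + y/2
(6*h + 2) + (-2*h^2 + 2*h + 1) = -2*h^2 + 8*h + 3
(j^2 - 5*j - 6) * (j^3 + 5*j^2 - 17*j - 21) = j^5 - 48*j^3 + 34*j^2 + 207*j + 126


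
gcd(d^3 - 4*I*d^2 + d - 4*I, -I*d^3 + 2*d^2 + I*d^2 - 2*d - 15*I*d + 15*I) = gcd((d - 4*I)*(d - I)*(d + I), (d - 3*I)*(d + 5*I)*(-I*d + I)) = 1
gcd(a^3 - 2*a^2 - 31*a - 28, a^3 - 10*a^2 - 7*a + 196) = a^2 - 3*a - 28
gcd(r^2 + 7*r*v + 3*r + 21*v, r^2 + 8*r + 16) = 1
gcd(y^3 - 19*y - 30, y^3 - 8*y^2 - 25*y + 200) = y - 5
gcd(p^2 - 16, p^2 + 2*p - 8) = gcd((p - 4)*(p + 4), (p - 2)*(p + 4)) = p + 4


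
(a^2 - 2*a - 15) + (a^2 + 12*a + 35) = 2*a^2 + 10*a + 20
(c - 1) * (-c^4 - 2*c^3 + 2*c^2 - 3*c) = -c^5 - c^4 + 4*c^3 - 5*c^2 + 3*c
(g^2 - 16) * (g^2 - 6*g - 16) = g^4 - 6*g^3 - 32*g^2 + 96*g + 256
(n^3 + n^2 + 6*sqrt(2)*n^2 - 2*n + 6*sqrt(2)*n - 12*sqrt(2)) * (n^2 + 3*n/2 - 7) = n^5 + 5*n^4/2 + 6*sqrt(2)*n^4 - 15*n^3/2 + 15*sqrt(2)*n^3 - 45*sqrt(2)*n^2 - 10*n^2 - 60*sqrt(2)*n + 14*n + 84*sqrt(2)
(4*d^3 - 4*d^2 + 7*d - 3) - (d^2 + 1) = 4*d^3 - 5*d^2 + 7*d - 4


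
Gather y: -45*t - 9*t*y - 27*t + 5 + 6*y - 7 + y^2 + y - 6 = -72*t + y^2 + y*(7 - 9*t) - 8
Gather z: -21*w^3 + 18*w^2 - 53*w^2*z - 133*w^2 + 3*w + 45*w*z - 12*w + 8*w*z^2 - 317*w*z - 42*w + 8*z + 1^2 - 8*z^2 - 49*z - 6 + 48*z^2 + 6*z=-21*w^3 - 115*w^2 - 51*w + z^2*(8*w + 40) + z*(-53*w^2 - 272*w - 35) - 5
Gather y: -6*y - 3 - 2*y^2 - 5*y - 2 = -2*y^2 - 11*y - 5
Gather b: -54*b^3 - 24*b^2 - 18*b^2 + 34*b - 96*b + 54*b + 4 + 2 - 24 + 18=-54*b^3 - 42*b^2 - 8*b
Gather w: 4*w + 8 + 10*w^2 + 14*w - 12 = 10*w^2 + 18*w - 4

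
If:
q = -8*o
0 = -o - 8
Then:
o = -8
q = 64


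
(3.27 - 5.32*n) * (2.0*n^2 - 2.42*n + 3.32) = -10.64*n^3 + 19.4144*n^2 - 25.5758*n + 10.8564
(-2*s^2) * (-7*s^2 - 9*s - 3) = 14*s^4 + 18*s^3 + 6*s^2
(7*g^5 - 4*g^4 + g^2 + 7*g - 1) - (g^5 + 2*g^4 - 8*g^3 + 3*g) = 6*g^5 - 6*g^4 + 8*g^3 + g^2 + 4*g - 1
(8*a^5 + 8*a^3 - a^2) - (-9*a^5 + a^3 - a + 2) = 17*a^5 + 7*a^3 - a^2 + a - 2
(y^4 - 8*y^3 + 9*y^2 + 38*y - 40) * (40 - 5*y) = -5*y^5 + 80*y^4 - 365*y^3 + 170*y^2 + 1720*y - 1600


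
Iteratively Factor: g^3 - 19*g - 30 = (g + 3)*(g^2 - 3*g - 10) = (g - 5)*(g + 3)*(g + 2)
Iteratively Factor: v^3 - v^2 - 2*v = (v + 1)*(v^2 - 2*v) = (v - 2)*(v + 1)*(v)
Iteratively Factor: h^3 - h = (h + 1)*(h^2 - h) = (h - 1)*(h + 1)*(h)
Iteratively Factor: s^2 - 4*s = (s)*(s - 4)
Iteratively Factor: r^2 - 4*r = (r - 4)*(r)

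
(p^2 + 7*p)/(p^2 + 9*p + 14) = p/(p + 2)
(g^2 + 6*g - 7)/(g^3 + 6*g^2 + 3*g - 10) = (g + 7)/(g^2 + 7*g + 10)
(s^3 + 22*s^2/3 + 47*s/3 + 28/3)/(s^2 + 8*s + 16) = (3*s^2 + 10*s + 7)/(3*(s + 4))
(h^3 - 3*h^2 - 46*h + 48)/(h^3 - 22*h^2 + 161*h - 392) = (h^2 + 5*h - 6)/(h^2 - 14*h + 49)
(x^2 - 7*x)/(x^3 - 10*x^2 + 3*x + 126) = x/(x^2 - 3*x - 18)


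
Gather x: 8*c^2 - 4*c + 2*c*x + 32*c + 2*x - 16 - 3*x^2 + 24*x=8*c^2 + 28*c - 3*x^2 + x*(2*c + 26) - 16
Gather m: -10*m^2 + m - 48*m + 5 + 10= -10*m^2 - 47*m + 15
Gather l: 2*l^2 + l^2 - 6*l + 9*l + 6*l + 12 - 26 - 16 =3*l^2 + 9*l - 30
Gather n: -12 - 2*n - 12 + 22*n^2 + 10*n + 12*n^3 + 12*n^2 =12*n^3 + 34*n^2 + 8*n - 24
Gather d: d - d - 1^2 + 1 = 0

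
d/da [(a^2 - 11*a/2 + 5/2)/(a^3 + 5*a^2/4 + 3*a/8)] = 4*(-16*a^4 + 176*a^3 - 4*a^2 - 100*a - 15)/(a^2*(64*a^4 + 160*a^3 + 148*a^2 + 60*a + 9))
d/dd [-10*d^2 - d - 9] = -20*d - 1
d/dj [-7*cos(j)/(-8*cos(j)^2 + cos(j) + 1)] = 7*(9 - 8*sin(j)^2)*sin(j)/(-8*cos(j)^2 + cos(j) + 1)^2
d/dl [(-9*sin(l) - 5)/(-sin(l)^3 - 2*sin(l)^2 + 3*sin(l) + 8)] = -(18*sin(l)^3 + 33*sin(l)^2 + 20*sin(l) + 57)*cos(l)/(sin(l)^3 + 2*sin(l)^2 - 3*sin(l) - 8)^2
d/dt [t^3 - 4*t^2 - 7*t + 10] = 3*t^2 - 8*t - 7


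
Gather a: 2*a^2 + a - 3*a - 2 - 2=2*a^2 - 2*a - 4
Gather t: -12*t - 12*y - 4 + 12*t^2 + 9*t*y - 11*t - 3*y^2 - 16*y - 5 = 12*t^2 + t*(9*y - 23) - 3*y^2 - 28*y - 9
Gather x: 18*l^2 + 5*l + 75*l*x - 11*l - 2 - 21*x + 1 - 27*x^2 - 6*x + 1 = 18*l^2 - 6*l - 27*x^2 + x*(75*l - 27)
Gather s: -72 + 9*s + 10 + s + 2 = 10*s - 60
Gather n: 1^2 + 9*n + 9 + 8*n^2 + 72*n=8*n^2 + 81*n + 10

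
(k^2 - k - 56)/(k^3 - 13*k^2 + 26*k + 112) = (k + 7)/(k^2 - 5*k - 14)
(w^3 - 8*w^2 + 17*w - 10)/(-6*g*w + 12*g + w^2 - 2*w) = (w^2 - 6*w + 5)/(-6*g + w)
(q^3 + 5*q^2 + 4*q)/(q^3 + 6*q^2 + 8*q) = (q + 1)/(q + 2)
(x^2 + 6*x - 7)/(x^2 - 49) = (x - 1)/(x - 7)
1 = 1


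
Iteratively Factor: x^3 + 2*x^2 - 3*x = (x)*(x^2 + 2*x - 3) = x*(x - 1)*(x + 3)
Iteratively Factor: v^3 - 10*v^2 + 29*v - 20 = (v - 4)*(v^2 - 6*v + 5) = (v - 4)*(v - 1)*(v - 5)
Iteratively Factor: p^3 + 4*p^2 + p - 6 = (p + 3)*(p^2 + p - 2) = (p - 1)*(p + 3)*(p + 2)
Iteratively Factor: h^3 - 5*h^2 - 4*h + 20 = (h - 5)*(h^2 - 4) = (h - 5)*(h + 2)*(h - 2)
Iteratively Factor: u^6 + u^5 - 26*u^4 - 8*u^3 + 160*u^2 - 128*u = (u - 4)*(u^5 + 5*u^4 - 6*u^3 - 32*u^2 + 32*u) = (u - 4)*(u - 2)*(u^4 + 7*u^3 + 8*u^2 - 16*u) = (u - 4)*(u - 2)*(u + 4)*(u^3 + 3*u^2 - 4*u) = (u - 4)*(u - 2)*(u - 1)*(u + 4)*(u^2 + 4*u) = u*(u - 4)*(u - 2)*(u - 1)*(u + 4)*(u + 4)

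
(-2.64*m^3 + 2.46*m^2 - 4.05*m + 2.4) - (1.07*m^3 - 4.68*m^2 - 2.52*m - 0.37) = -3.71*m^3 + 7.14*m^2 - 1.53*m + 2.77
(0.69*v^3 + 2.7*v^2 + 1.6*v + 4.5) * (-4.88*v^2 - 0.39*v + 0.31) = -3.3672*v^5 - 13.4451*v^4 - 8.6471*v^3 - 21.747*v^2 - 1.259*v + 1.395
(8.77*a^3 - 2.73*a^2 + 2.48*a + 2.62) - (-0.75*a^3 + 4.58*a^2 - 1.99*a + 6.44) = 9.52*a^3 - 7.31*a^2 + 4.47*a - 3.82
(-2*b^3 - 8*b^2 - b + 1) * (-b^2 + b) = 2*b^5 + 6*b^4 - 7*b^3 - 2*b^2 + b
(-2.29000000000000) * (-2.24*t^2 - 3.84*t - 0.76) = 5.1296*t^2 + 8.7936*t + 1.7404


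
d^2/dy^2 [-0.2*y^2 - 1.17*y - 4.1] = -0.400000000000000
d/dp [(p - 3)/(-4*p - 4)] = -1/(p^2 + 2*p + 1)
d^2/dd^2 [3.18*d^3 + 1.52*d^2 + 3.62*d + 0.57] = 19.08*d + 3.04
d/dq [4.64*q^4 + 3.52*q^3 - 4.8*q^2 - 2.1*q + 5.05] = 18.56*q^3 + 10.56*q^2 - 9.6*q - 2.1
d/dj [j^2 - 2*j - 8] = 2*j - 2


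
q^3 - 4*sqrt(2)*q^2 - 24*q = q*(q - 6*sqrt(2))*(q + 2*sqrt(2))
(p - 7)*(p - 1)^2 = p^3 - 9*p^2 + 15*p - 7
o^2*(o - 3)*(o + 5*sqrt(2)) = o^4 - 3*o^3 + 5*sqrt(2)*o^3 - 15*sqrt(2)*o^2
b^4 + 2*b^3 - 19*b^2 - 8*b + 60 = (b - 3)*(b - 2)*(b + 2)*(b + 5)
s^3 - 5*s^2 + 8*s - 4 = (s - 2)^2*(s - 1)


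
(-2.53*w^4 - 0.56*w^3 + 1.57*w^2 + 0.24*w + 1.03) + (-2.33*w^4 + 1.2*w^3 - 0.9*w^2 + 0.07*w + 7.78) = -4.86*w^4 + 0.64*w^3 + 0.67*w^2 + 0.31*w + 8.81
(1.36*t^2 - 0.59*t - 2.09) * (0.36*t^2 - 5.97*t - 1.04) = 0.4896*t^4 - 8.3316*t^3 + 1.3555*t^2 + 13.0909*t + 2.1736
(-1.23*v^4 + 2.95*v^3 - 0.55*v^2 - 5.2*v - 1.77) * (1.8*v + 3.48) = -2.214*v^5 + 1.0296*v^4 + 9.276*v^3 - 11.274*v^2 - 21.282*v - 6.1596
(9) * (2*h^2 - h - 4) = 18*h^2 - 9*h - 36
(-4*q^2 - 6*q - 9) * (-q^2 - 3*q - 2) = 4*q^4 + 18*q^3 + 35*q^2 + 39*q + 18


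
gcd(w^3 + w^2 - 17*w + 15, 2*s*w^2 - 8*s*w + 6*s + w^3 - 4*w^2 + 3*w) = w^2 - 4*w + 3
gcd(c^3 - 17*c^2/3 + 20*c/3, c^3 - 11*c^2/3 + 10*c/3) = c^2 - 5*c/3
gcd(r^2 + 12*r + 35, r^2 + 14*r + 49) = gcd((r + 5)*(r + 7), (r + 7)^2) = r + 7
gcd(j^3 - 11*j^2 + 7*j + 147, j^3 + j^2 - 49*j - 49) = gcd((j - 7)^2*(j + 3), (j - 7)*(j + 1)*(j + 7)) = j - 7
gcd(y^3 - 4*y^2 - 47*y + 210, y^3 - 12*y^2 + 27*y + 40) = y - 5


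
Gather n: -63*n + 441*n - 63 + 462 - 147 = 378*n + 252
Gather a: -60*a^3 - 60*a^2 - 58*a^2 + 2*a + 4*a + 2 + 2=-60*a^3 - 118*a^2 + 6*a + 4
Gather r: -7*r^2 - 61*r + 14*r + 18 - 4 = -7*r^2 - 47*r + 14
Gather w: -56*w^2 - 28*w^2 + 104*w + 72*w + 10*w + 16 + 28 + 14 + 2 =-84*w^2 + 186*w + 60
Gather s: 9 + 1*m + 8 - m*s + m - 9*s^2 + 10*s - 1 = 2*m - 9*s^2 + s*(10 - m) + 16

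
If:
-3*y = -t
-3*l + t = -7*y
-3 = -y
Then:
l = 10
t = 9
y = 3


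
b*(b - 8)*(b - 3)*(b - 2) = b^4 - 13*b^3 + 46*b^2 - 48*b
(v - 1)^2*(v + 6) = v^3 + 4*v^2 - 11*v + 6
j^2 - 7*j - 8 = (j - 8)*(j + 1)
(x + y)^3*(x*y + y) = x^4*y + 3*x^3*y^2 + x^3*y + 3*x^2*y^3 + 3*x^2*y^2 + x*y^4 + 3*x*y^3 + y^4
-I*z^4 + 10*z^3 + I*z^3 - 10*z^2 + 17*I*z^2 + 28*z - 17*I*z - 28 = (z - I)*(z + 4*I)*(z + 7*I)*(-I*z + I)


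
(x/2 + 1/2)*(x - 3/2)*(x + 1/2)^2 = x^4/2 + x^3/4 - 7*x^2/8 - 13*x/16 - 3/16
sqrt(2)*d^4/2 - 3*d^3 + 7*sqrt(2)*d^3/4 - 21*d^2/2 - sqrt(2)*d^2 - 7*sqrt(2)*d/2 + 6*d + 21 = (d + 7/2)*(d - 3*sqrt(2))*(d - sqrt(2))*(sqrt(2)*d/2 + 1)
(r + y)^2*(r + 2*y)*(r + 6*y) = r^4 + 10*r^3*y + 29*r^2*y^2 + 32*r*y^3 + 12*y^4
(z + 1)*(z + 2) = z^2 + 3*z + 2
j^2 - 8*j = j*(j - 8)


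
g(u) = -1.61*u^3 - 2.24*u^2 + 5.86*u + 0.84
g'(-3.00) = -24.17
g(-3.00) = 6.57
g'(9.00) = -425.69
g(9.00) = -1301.55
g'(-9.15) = -357.53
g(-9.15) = 993.04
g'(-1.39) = 2.76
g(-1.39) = -7.31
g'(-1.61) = 0.55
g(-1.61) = -7.68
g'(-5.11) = -97.37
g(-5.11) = 127.23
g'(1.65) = -14.68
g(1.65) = -2.82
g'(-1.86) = -2.52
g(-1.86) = -7.45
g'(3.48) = -68.22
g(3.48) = -73.75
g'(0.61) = 1.33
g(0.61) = 3.22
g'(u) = -4.83*u^2 - 4.48*u + 5.86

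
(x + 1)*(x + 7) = x^2 + 8*x + 7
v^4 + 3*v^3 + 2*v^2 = v^2*(v + 1)*(v + 2)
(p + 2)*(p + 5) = p^2 + 7*p + 10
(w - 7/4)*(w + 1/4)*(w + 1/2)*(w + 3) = w^4 + 2*w^3 - 67*w^2/16 - 121*w/32 - 21/32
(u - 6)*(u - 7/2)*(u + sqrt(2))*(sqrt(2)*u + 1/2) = sqrt(2)*u^4 - 19*sqrt(2)*u^3/2 + 5*u^3/2 - 95*u^2/4 + 43*sqrt(2)*u^2/2 - 19*sqrt(2)*u/4 + 105*u/2 + 21*sqrt(2)/2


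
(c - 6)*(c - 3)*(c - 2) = c^3 - 11*c^2 + 36*c - 36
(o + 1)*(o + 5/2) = o^2 + 7*o/2 + 5/2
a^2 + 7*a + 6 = (a + 1)*(a + 6)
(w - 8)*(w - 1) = w^2 - 9*w + 8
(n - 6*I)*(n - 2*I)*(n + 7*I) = n^3 - I*n^2 + 44*n - 84*I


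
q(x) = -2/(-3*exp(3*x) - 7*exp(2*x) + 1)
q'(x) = -2*(9*exp(3*x) + 14*exp(2*x))/(-3*exp(3*x) - 7*exp(2*x) + 1)^2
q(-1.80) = -2.52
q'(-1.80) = -1.34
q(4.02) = 0.00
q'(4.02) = -0.00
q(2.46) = 0.00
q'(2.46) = -0.00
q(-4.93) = -2.00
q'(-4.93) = -0.00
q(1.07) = 0.02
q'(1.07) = -0.04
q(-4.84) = -2.00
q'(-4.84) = -0.00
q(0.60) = 0.05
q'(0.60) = -0.12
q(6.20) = 0.00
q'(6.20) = -0.00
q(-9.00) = -2.00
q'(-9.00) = 0.00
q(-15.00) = -2.00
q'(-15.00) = 0.00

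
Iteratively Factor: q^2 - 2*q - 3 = (q - 3)*(q + 1)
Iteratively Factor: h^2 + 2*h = (h)*(h + 2)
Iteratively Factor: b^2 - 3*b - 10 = (b + 2)*(b - 5)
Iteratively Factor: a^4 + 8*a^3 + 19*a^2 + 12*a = (a + 1)*(a^3 + 7*a^2 + 12*a) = a*(a + 1)*(a^2 + 7*a + 12) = a*(a + 1)*(a + 3)*(a + 4)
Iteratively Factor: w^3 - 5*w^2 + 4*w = (w - 4)*(w^2 - w) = w*(w - 4)*(w - 1)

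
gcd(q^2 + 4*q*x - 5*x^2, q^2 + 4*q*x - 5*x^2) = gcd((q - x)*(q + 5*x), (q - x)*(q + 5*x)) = -q^2 - 4*q*x + 5*x^2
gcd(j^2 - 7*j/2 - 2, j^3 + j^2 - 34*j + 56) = j - 4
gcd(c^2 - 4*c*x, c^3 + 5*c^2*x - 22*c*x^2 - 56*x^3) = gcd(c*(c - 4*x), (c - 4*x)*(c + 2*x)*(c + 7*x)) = -c + 4*x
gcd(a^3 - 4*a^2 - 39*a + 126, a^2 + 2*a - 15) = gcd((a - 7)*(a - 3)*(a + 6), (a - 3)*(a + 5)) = a - 3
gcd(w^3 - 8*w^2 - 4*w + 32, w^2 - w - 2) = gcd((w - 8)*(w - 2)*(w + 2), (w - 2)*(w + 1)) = w - 2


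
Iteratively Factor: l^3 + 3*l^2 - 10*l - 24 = (l + 4)*(l^2 - l - 6) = (l - 3)*(l + 4)*(l + 2)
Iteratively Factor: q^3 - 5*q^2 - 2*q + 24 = (q + 2)*(q^2 - 7*q + 12) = (q - 3)*(q + 2)*(q - 4)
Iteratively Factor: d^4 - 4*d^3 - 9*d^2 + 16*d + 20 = (d - 2)*(d^3 - 2*d^2 - 13*d - 10) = (d - 5)*(d - 2)*(d^2 + 3*d + 2) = (d - 5)*(d - 2)*(d + 1)*(d + 2)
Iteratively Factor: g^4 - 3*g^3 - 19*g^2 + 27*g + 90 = (g + 3)*(g^3 - 6*g^2 - g + 30) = (g + 2)*(g + 3)*(g^2 - 8*g + 15) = (g - 3)*(g + 2)*(g + 3)*(g - 5)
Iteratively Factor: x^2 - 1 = (x + 1)*(x - 1)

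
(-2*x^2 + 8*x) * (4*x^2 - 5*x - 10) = -8*x^4 + 42*x^3 - 20*x^2 - 80*x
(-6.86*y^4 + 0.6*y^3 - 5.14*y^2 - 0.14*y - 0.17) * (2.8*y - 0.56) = -19.208*y^5 + 5.5216*y^4 - 14.728*y^3 + 2.4864*y^2 - 0.3976*y + 0.0952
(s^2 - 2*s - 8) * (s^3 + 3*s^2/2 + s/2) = s^5 - s^4/2 - 21*s^3/2 - 13*s^2 - 4*s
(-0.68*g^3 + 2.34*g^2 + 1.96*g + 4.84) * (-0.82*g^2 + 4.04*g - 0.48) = 0.5576*g^5 - 4.666*g^4 + 8.1728*g^3 + 2.8264*g^2 + 18.6128*g - 2.3232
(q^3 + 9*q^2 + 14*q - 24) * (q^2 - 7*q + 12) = q^5 + 2*q^4 - 37*q^3 - 14*q^2 + 336*q - 288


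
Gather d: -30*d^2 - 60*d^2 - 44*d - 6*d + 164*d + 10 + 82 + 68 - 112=-90*d^2 + 114*d + 48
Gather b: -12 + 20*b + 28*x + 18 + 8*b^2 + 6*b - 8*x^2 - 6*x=8*b^2 + 26*b - 8*x^2 + 22*x + 6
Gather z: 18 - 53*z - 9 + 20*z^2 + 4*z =20*z^2 - 49*z + 9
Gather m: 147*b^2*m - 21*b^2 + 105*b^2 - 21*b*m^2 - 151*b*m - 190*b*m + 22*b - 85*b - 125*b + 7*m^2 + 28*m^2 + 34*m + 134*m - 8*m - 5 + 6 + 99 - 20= 84*b^2 - 188*b + m^2*(35 - 21*b) + m*(147*b^2 - 341*b + 160) + 80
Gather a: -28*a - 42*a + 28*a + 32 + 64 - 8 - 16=72 - 42*a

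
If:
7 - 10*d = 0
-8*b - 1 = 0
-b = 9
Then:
No Solution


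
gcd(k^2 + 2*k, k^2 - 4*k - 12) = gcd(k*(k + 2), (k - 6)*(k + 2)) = k + 2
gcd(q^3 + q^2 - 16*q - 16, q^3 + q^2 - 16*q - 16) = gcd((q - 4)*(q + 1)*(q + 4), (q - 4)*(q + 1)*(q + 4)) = q^3 + q^2 - 16*q - 16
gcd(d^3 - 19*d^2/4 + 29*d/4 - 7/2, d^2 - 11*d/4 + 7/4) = d^2 - 11*d/4 + 7/4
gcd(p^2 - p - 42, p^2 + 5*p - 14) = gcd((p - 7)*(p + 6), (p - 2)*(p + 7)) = 1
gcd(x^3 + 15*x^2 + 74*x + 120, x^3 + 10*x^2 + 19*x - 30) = x^2 + 11*x + 30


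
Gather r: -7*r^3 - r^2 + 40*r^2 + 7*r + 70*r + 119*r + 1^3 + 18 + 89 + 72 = -7*r^3 + 39*r^2 + 196*r + 180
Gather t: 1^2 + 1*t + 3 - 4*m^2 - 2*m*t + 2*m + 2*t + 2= -4*m^2 + 2*m + t*(3 - 2*m) + 6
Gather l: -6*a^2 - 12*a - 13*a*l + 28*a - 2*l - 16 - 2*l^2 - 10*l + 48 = -6*a^2 + 16*a - 2*l^2 + l*(-13*a - 12) + 32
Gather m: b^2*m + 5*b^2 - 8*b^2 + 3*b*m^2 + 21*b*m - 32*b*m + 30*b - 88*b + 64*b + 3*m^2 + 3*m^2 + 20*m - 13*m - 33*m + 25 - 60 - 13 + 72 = -3*b^2 + 6*b + m^2*(3*b + 6) + m*(b^2 - 11*b - 26) + 24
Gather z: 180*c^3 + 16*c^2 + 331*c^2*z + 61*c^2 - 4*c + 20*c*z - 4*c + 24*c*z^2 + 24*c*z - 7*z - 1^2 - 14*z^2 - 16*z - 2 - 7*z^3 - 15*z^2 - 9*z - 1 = 180*c^3 + 77*c^2 - 8*c - 7*z^3 + z^2*(24*c - 29) + z*(331*c^2 + 44*c - 32) - 4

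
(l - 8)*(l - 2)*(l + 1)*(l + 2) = l^4 - 7*l^3 - 12*l^2 + 28*l + 32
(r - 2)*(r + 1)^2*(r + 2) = r^4 + 2*r^3 - 3*r^2 - 8*r - 4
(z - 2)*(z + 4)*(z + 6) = z^3 + 8*z^2 + 4*z - 48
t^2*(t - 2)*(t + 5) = t^4 + 3*t^3 - 10*t^2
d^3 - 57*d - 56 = (d - 8)*(d + 1)*(d + 7)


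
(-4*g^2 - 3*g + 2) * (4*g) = -16*g^3 - 12*g^2 + 8*g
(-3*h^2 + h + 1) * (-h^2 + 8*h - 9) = 3*h^4 - 25*h^3 + 34*h^2 - h - 9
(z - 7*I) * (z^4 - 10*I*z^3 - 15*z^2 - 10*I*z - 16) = z^5 - 17*I*z^4 - 85*z^3 + 95*I*z^2 - 86*z + 112*I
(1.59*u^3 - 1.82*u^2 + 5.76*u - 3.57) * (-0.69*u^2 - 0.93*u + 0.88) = -1.0971*u^5 - 0.2229*u^4 - 0.8826*u^3 - 4.4951*u^2 + 8.3889*u - 3.1416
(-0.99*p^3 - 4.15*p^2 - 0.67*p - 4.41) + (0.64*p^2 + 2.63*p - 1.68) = -0.99*p^3 - 3.51*p^2 + 1.96*p - 6.09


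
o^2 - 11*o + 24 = (o - 8)*(o - 3)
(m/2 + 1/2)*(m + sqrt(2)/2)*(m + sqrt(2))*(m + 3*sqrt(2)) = m^4/2 + m^3/2 + 9*sqrt(2)*m^3/4 + 9*sqrt(2)*m^2/4 + 5*m^2 + 3*sqrt(2)*m/2 + 5*m + 3*sqrt(2)/2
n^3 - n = n*(n - 1)*(n + 1)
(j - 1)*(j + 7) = j^2 + 6*j - 7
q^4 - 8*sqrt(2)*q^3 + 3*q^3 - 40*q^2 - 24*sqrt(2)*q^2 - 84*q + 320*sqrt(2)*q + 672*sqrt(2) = (q - 6)*(q + 2)*(q + 7)*(q - 8*sqrt(2))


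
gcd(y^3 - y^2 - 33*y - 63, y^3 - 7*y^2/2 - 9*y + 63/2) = y + 3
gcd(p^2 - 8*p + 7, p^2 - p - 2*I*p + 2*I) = p - 1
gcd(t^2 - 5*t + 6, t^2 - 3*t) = t - 3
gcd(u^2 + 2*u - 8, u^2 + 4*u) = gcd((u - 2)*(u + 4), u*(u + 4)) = u + 4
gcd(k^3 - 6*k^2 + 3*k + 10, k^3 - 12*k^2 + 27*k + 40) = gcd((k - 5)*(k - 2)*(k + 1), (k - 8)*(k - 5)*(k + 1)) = k^2 - 4*k - 5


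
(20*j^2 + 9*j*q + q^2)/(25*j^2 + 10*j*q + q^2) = (4*j + q)/(5*j + q)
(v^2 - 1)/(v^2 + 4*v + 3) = (v - 1)/(v + 3)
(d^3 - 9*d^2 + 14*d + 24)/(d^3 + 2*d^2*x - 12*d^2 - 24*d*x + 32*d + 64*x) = (d^2 - 5*d - 6)/(d^2 + 2*d*x - 8*d - 16*x)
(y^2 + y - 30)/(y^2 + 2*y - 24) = (y - 5)/(y - 4)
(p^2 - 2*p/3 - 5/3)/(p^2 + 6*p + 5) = (p - 5/3)/(p + 5)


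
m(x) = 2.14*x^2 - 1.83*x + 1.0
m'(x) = 4.28*x - 1.83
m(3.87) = 25.97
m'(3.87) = 14.73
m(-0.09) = 1.18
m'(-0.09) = -2.22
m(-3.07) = 26.79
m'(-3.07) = -14.97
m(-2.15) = 14.83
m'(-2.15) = -11.03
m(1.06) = 1.46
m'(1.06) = 2.71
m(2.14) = 6.88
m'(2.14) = 7.33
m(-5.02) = 64.12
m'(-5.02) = -23.32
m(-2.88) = 24.02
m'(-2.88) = -14.16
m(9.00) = 157.87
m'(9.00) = 36.69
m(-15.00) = 509.95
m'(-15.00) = -66.03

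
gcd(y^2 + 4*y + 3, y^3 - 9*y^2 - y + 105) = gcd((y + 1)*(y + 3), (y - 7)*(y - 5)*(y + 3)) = y + 3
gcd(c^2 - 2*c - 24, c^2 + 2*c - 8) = c + 4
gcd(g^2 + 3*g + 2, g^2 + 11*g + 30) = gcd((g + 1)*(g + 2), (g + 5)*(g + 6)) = 1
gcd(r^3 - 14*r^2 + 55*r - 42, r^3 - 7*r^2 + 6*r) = r^2 - 7*r + 6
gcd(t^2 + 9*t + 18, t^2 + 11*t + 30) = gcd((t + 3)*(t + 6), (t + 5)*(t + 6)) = t + 6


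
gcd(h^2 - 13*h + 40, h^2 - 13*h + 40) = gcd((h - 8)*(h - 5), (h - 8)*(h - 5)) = h^2 - 13*h + 40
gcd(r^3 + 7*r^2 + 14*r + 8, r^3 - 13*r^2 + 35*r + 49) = r + 1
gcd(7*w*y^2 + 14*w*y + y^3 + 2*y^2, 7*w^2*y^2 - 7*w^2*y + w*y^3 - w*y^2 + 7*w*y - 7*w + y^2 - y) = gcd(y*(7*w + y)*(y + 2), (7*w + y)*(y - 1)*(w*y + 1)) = 7*w + y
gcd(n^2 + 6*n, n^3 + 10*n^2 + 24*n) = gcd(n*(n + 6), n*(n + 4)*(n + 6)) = n^2 + 6*n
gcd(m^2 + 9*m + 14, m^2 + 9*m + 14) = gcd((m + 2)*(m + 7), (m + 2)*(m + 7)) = m^2 + 9*m + 14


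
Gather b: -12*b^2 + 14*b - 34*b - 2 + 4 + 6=-12*b^2 - 20*b + 8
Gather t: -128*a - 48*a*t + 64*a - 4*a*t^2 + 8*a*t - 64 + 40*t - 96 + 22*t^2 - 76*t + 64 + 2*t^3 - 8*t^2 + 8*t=-64*a + 2*t^3 + t^2*(14 - 4*a) + t*(-40*a - 28) - 96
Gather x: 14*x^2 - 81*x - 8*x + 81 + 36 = 14*x^2 - 89*x + 117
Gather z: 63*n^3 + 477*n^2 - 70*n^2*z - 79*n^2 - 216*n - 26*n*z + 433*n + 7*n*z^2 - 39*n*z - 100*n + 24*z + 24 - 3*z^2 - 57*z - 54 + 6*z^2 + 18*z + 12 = 63*n^3 + 398*n^2 + 117*n + z^2*(7*n + 3) + z*(-70*n^2 - 65*n - 15) - 18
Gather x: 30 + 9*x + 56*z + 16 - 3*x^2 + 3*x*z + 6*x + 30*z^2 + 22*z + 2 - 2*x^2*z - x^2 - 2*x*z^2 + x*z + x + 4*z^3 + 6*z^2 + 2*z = x^2*(-2*z - 4) + x*(-2*z^2 + 4*z + 16) + 4*z^3 + 36*z^2 + 80*z + 48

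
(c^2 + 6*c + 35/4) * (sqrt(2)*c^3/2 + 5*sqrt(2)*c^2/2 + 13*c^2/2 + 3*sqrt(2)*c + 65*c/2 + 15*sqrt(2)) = sqrt(2)*c^5/2 + 13*c^4/2 + 11*sqrt(2)*c^4/2 + 179*sqrt(2)*c^3/8 + 143*c^3/2 + 439*sqrt(2)*c^2/8 + 2015*c^2/8 + 465*sqrt(2)*c/4 + 2275*c/8 + 525*sqrt(2)/4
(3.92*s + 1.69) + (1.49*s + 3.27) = 5.41*s + 4.96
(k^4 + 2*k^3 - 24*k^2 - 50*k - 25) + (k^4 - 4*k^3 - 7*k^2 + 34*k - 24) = 2*k^4 - 2*k^3 - 31*k^2 - 16*k - 49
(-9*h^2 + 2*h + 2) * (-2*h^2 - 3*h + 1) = 18*h^4 + 23*h^3 - 19*h^2 - 4*h + 2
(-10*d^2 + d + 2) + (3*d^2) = -7*d^2 + d + 2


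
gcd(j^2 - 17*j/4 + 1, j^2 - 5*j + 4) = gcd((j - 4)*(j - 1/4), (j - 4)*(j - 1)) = j - 4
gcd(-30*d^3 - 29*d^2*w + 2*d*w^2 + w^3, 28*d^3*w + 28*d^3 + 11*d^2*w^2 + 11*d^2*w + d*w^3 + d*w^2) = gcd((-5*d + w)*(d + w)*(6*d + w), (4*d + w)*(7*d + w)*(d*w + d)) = 1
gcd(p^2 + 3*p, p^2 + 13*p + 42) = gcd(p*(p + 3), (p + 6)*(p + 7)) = 1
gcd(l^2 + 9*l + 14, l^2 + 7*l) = l + 7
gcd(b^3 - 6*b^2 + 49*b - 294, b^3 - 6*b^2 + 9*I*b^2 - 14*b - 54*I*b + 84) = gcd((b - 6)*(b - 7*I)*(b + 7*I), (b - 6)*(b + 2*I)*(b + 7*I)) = b^2 + b*(-6 + 7*I) - 42*I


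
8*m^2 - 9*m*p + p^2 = (-8*m + p)*(-m + p)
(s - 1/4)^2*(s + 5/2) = s^3 + 2*s^2 - 19*s/16 + 5/32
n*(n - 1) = n^2 - n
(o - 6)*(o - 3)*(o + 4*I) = o^3 - 9*o^2 + 4*I*o^2 + 18*o - 36*I*o + 72*I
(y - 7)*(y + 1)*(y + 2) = y^3 - 4*y^2 - 19*y - 14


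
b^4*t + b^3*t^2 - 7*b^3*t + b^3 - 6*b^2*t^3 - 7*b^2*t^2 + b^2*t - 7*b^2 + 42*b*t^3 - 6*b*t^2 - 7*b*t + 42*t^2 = (b - 7)*(b - 2*t)*(b + 3*t)*(b*t + 1)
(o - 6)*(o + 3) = o^2 - 3*o - 18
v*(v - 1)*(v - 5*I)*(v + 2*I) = v^4 - v^3 - 3*I*v^3 + 10*v^2 + 3*I*v^2 - 10*v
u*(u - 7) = u^2 - 7*u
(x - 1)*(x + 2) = x^2 + x - 2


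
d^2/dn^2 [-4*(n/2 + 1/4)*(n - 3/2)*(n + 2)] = -12*n - 4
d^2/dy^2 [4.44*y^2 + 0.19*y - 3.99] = 8.88000000000000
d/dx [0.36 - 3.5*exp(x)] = -3.5*exp(x)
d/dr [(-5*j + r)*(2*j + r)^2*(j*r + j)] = j*(2*j + r)*(-(2*j + r)*(5*j - r) + (2*j + r)*(r + 1) - 2*(5*j - r)*(r + 1))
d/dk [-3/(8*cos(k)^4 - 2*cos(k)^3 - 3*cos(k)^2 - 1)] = 6*(-16*cos(k)^2 + 3*cos(k) + 3)*sin(k)*cos(k)/(-8*cos(k)^4 + 2*cos(k)^3 + 3*cos(k)^2 + 1)^2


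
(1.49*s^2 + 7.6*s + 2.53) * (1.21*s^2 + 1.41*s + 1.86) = 1.8029*s^4 + 11.2969*s^3 + 16.5487*s^2 + 17.7033*s + 4.7058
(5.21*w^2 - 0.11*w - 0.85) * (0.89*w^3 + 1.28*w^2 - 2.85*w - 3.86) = 4.6369*w^5 + 6.5709*w^4 - 15.7458*w^3 - 20.8851*w^2 + 2.8471*w + 3.281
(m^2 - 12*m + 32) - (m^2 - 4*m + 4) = 28 - 8*m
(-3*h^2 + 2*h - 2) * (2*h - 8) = -6*h^3 + 28*h^2 - 20*h + 16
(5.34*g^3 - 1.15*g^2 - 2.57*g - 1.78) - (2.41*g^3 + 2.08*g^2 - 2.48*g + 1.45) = 2.93*g^3 - 3.23*g^2 - 0.0899999999999999*g - 3.23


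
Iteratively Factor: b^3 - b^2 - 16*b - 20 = (b + 2)*(b^2 - 3*b - 10) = (b + 2)^2*(b - 5)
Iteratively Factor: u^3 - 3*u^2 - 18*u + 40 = (u - 2)*(u^2 - u - 20) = (u - 2)*(u + 4)*(u - 5)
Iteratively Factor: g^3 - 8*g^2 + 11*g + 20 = (g + 1)*(g^2 - 9*g + 20) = (g - 5)*(g + 1)*(g - 4)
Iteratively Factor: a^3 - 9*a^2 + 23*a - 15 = (a - 3)*(a^2 - 6*a + 5) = (a - 5)*(a - 3)*(a - 1)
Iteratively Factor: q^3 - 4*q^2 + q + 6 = (q - 2)*(q^2 - 2*q - 3) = (q - 2)*(q + 1)*(q - 3)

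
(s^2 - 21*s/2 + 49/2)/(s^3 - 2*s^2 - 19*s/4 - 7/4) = 2*(s - 7)/(2*s^2 + 3*s + 1)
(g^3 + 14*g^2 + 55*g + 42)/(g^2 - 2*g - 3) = (g^2 + 13*g + 42)/(g - 3)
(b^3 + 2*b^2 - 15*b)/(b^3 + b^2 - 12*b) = (b + 5)/(b + 4)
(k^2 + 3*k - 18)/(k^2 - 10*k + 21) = (k + 6)/(k - 7)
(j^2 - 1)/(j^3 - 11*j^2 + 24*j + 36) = (j - 1)/(j^2 - 12*j + 36)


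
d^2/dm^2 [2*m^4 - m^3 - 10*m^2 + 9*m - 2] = 24*m^2 - 6*m - 20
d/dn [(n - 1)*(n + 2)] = 2*n + 1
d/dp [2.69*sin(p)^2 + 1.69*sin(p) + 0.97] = (5.38*sin(p) + 1.69)*cos(p)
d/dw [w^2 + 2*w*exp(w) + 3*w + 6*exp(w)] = 2*w*exp(w) + 2*w + 8*exp(w) + 3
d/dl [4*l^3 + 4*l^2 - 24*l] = 12*l^2 + 8*l - 24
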